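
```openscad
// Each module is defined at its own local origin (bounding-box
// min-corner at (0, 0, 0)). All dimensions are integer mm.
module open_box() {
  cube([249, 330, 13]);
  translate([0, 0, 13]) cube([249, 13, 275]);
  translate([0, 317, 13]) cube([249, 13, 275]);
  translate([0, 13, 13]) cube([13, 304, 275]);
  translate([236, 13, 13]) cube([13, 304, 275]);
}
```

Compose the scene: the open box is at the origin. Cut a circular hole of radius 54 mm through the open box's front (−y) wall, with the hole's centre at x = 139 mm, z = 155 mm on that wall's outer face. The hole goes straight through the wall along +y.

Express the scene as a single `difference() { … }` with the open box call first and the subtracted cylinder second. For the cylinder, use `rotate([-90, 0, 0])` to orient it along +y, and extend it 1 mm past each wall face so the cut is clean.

difference() {
  open_box();
  translate([139, -1, 155]) rotate([-90, 0, 0]) cylinder(h = 15, r = 54);
}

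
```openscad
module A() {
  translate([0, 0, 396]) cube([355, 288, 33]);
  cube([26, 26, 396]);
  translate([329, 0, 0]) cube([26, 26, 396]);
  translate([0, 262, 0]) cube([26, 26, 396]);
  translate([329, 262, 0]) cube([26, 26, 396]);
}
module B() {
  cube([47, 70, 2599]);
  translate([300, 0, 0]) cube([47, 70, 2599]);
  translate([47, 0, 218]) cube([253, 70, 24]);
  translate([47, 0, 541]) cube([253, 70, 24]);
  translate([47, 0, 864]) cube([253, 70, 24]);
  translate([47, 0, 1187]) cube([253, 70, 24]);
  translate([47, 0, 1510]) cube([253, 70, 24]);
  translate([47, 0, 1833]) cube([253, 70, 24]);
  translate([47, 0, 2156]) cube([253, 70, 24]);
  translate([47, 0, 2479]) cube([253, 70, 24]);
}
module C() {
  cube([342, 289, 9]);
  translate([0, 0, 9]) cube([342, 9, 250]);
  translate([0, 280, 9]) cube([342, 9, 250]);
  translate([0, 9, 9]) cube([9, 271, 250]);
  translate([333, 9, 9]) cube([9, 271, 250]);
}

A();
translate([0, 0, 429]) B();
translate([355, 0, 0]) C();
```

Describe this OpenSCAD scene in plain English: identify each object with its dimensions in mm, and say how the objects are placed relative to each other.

A is a four-legged stool. The seat is 355×288 mm, 33 mm thick, top at z = 429 mm. It stands on four square legs, each 26×26 mm in cross-section, from z = 0 to the seat underside, each flush with a corner of the seat.

B is a wooden ladder with two side rails of 47×70 mm section and 2599 mm height, set 347 mm apart overall. Between them run 8 rectangular rungs (70 mm deep, 24 mm thick), front faces flush with the rails' −y face. The bottom of the first rung is 218 mm above the floor and each subsequent rung is 323 mm higher than the one below.

C is an open storage box with external size 342×289×259 mm and wall thickness 9 mm (the base is also 9 mm thick). The base covers the whole footprint; the four walls stand on the base, with the y-facing walls full-width and the x-facing walls fitting between their inner faces.

The ladder is on top of the stool. The open box is against the stool's +x side, with their −y faces flush.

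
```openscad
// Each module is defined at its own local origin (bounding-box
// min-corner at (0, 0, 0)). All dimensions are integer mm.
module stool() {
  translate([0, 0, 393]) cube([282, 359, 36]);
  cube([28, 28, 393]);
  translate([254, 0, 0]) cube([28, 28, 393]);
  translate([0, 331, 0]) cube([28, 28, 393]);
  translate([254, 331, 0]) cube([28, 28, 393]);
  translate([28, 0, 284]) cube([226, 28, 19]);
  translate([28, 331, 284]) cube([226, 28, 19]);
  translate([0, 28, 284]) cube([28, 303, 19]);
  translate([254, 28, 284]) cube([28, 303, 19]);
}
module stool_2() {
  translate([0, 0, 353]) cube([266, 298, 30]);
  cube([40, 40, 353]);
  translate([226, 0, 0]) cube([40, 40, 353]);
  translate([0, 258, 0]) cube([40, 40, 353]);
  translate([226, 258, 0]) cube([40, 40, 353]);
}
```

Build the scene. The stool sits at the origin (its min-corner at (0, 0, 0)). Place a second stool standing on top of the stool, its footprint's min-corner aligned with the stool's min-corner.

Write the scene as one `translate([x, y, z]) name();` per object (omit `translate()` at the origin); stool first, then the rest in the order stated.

stool();
translate([0, 0, 429]) stool_2();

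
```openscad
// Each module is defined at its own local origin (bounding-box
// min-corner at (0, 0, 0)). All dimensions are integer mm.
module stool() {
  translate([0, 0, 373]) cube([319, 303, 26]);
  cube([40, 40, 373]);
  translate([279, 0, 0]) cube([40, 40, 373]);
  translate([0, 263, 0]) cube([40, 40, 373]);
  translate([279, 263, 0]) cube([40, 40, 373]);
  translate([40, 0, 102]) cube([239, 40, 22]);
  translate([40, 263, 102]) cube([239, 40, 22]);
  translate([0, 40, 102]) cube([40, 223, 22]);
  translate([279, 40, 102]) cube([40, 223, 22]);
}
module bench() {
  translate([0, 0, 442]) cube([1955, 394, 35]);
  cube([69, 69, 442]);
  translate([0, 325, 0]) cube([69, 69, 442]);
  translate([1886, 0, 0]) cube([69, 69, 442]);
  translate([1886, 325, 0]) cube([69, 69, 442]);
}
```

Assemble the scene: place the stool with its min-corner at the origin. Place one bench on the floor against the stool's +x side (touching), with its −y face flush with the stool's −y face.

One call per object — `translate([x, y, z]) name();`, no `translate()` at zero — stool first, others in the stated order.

stool();
translate([319, 0, 0]) bench();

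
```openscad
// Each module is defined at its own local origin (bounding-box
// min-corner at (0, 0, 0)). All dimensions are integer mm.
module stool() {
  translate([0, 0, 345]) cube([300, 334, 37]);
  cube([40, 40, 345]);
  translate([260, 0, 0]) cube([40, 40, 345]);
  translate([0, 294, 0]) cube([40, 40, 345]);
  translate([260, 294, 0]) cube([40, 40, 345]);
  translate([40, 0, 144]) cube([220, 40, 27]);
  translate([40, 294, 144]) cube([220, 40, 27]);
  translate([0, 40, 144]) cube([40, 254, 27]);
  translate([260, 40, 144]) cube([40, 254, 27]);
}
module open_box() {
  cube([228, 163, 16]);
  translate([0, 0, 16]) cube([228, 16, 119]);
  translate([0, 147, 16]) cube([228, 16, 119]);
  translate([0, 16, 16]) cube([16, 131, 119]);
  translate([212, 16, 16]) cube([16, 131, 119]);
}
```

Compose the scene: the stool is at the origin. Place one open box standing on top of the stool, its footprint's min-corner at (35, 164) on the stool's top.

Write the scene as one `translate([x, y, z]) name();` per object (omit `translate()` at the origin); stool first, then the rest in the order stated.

stool();
translate([35, 164, 382]) open_box();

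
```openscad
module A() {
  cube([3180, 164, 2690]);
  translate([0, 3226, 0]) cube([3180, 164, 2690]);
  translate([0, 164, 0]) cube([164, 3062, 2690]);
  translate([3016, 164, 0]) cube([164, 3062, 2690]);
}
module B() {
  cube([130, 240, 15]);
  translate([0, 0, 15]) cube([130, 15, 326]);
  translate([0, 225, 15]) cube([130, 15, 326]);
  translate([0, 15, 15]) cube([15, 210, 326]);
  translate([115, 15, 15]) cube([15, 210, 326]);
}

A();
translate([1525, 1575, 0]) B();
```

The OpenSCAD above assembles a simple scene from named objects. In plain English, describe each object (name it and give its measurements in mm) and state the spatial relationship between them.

A is the wall frame of a small rectangular building: four walls, each 2690 mm tall and 164 mm thick, enclosing a footprint 3180 mm (x) by 3390 mm (y) outside-to-outside, with no floor or roof. The front and back walls (the −y and +y sides) span the full width; the two side walls fit between them.

B is an open-topped rectangular box: outside dimensions 130×240×341 mm, with a uniform wall and base thickness of 15 mm. The base is a full 130×240 slab on the floor; four walls sit on top of the base. The front and back walls (the −y and +y sides) span the full width; the two side walls fit between them.

The open box sits inside the house frame, centred.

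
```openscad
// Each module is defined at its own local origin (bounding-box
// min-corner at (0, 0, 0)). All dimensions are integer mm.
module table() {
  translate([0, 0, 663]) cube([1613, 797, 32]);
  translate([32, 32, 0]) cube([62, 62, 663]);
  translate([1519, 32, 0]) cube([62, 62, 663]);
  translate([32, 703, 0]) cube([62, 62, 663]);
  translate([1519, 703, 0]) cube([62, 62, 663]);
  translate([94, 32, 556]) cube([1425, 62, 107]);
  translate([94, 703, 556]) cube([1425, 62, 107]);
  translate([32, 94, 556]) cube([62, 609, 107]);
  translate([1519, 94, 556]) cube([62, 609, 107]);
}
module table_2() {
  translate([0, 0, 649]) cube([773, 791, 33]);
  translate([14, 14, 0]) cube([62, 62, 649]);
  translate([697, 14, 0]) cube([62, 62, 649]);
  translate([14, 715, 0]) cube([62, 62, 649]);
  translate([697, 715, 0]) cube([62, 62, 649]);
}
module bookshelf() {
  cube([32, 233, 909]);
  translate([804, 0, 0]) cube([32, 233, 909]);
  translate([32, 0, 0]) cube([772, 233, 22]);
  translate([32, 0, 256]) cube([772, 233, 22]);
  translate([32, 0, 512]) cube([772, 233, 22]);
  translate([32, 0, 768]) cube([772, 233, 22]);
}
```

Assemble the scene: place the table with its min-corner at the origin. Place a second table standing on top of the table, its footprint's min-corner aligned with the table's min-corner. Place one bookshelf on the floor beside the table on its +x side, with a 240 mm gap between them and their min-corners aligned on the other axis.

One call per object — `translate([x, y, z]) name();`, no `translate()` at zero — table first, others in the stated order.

table();
translate([0, 0, 695]) table_2();
translate([1853, 0, 0]) bookshelf();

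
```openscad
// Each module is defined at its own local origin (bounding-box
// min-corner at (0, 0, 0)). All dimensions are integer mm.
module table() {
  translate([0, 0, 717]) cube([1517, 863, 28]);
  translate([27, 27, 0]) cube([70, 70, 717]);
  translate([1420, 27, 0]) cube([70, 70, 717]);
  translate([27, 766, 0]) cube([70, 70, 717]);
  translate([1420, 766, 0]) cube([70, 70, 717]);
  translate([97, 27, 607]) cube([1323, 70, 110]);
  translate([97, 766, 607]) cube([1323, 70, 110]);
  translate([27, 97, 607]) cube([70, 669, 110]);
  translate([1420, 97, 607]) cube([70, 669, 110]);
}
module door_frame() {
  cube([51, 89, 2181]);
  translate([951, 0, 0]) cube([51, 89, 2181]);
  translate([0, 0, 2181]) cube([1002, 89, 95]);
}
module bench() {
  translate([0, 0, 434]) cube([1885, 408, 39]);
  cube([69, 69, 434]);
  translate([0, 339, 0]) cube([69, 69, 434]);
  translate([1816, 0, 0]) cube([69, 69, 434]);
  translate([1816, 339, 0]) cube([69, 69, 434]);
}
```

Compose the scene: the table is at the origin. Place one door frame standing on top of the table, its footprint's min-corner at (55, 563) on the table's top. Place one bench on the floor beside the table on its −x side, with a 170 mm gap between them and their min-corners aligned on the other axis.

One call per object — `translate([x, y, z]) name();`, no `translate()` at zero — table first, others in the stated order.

table();
translate([55, 563, 745]) door_frame();
translate([-2055, 0, 0]) bench();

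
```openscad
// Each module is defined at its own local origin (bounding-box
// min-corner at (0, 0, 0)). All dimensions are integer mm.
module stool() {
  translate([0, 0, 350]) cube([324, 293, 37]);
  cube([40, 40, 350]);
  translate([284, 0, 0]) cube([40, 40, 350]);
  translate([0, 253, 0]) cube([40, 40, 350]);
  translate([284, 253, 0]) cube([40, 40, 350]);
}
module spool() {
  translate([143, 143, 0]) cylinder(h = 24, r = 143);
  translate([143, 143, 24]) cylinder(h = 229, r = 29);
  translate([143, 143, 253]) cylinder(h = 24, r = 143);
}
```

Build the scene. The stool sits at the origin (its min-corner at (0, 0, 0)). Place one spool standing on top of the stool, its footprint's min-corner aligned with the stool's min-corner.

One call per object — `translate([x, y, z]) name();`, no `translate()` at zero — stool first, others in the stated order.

stool();
translate([0, 0, 387]) spool();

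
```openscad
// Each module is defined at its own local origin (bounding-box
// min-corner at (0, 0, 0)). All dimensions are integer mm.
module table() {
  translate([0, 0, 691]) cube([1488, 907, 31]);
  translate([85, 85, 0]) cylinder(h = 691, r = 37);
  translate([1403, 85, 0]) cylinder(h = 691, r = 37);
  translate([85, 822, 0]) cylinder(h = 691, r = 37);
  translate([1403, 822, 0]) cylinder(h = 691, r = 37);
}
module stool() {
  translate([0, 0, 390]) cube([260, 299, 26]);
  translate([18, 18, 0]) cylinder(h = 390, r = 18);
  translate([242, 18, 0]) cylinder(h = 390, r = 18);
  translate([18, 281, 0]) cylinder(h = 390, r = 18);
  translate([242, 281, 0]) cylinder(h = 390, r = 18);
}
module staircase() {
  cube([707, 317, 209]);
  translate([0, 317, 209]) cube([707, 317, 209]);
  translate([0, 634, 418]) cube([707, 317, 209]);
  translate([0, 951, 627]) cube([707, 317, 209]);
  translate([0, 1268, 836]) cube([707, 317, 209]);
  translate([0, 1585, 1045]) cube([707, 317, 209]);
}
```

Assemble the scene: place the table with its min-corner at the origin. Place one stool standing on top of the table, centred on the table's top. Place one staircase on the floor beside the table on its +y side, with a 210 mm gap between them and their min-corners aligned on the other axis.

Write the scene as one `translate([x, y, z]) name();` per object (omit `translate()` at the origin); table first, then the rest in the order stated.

table();
translate([614, 304, 722]) stool();
translate([0, 1117, 0]) staircase();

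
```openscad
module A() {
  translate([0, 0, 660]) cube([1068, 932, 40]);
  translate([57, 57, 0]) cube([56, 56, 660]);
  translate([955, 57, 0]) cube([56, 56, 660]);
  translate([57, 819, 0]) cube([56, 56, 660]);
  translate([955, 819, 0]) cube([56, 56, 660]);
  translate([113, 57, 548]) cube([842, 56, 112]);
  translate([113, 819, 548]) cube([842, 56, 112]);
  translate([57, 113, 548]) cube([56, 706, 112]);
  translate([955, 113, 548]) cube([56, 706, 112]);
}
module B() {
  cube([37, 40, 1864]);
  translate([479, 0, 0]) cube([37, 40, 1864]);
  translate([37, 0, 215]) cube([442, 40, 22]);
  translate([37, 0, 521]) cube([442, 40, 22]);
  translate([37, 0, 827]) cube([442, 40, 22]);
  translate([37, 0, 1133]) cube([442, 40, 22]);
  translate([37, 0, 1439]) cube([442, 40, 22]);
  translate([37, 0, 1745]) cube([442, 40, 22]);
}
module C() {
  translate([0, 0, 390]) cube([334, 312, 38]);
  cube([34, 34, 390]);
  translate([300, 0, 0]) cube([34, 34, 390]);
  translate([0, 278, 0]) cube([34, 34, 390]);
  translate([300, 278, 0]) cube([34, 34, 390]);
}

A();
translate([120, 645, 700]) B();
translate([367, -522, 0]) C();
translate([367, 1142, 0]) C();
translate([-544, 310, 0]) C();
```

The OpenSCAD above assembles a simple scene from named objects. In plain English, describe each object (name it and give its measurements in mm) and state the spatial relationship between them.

A is a table with a 1068×932 mm rectangular top, 40 mm thick, top surface at z = 700 mm, supported by four 56×56 mm square legs, each inset 57 mm from the nearest pair of top edges, running from the floor. Four apron rails, 56 mm thick and 112 mm tall, run between adjacent legs with their top edges flush with the underside of the top and their outer faces flush with the legs' outer faces.

B is a wooden ladder with two side rails of 37×40 mm section and 1864 mm height, set 516 mm apart overall. Between them run 6 rectangular rungs (40 mm deep, 22 mm thick), front faces flush with the rails' −y face. The bottom of the first rung is 215 mm above the floor and each subsequent rung is 306 mm higher than the one below.

C is a four-legged stool. The seat is 334×312 mm, 38 mm thick, top at z = 428 mm. It stands on four square legs, each 34×34 mm in cross-section, from z = 0 to the seat underside, each flush with a corner of the seat.

The ladder is on top of the table. Three stools sit around the table at the −y, +y, −x sides.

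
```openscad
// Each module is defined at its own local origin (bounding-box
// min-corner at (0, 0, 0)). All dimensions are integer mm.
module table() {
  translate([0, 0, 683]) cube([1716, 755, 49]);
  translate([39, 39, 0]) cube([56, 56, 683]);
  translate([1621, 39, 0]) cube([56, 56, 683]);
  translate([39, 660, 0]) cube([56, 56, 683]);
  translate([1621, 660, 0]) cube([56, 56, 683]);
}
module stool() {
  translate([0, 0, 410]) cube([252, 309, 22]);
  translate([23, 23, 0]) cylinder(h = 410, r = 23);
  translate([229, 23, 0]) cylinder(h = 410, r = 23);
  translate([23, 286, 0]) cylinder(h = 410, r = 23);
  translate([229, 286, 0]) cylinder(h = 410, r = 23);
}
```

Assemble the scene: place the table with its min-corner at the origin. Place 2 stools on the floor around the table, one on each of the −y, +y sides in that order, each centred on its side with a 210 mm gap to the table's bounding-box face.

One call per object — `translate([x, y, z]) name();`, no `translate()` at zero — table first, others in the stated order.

table();
translate([732, -519, 0]) stool();
translate([732, 965, 0]) stool();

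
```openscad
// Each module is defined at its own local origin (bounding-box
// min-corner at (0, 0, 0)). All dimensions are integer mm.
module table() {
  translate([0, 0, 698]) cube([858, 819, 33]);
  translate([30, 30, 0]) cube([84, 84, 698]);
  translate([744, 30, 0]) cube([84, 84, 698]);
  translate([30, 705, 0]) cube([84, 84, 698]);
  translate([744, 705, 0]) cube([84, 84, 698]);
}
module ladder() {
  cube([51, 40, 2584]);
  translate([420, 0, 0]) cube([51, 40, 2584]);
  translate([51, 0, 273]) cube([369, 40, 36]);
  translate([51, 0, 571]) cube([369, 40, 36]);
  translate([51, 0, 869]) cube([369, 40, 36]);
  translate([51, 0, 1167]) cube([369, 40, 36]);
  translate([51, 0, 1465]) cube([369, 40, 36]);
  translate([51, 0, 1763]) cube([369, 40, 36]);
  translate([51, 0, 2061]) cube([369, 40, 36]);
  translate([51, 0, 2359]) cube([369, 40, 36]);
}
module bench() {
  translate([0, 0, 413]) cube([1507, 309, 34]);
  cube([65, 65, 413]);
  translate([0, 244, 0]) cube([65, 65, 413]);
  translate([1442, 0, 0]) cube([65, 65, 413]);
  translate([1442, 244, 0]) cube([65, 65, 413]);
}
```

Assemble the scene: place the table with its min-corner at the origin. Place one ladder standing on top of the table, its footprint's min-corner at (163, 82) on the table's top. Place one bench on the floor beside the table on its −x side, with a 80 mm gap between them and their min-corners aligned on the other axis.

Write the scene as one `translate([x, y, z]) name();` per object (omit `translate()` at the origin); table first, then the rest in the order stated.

table();
translate([163, 82, 731]) ladder();
translate([-1587, 0, 0]) bench();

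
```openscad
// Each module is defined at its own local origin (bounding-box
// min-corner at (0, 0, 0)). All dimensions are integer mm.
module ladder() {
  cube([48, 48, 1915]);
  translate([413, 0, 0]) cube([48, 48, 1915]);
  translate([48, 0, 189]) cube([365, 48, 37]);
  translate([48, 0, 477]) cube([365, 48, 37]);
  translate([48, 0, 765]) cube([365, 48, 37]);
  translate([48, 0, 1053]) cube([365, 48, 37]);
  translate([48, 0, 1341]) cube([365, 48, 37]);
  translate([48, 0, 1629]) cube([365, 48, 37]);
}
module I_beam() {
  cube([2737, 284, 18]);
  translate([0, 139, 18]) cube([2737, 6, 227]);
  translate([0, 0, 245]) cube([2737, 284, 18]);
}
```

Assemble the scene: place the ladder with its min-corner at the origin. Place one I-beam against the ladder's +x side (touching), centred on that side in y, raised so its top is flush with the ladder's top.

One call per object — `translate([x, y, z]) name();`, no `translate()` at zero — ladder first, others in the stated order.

ladder();
translate([461, -118, 1652]) I_beam();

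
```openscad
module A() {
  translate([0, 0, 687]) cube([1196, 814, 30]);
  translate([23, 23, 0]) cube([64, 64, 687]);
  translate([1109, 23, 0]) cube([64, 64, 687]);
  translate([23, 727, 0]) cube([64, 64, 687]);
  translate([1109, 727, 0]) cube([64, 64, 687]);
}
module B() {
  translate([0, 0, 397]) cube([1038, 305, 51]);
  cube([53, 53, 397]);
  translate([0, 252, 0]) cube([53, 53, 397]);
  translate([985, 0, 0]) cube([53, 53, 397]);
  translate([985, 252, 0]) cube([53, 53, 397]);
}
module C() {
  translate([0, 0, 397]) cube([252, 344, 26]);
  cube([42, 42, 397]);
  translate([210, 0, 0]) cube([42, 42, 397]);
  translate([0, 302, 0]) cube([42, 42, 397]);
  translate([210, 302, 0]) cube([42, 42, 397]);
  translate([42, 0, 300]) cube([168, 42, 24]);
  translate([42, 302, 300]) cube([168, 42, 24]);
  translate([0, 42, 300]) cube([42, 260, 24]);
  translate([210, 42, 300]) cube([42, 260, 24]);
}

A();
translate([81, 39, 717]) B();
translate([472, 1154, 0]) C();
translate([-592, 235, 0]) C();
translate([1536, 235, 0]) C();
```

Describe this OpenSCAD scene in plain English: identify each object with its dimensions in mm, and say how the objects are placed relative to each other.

A is a table with a 1196×814 mm rectangular top, 30 mm thick, top surface at z = 717 mm, supported by four 64×64 mm square legs, each inset 23 mm from the nearest pair of top edges, running from the floor.

B is a bench: a 1038×305 mm seat slab, 51 mm thick, top at z = 448 mm, on four 53×53 mm square legs flush with the seat corners and standing on z = 0.

C is a four-legged stool. The seat is 252×344 mm, 26 mm thick, top at z = 423 mm. It stands on four square legs, each 42×42 mm in cross-section, from z = 0 to the seat underside, each flush with a corner of the seat. Four stretchers, 42 mm wide and 24 mm tall, connect adjacent legs with their undersides at z = 300 mm, each running between the inner faces of the legs it joins and aligned with the legs' outer faces on the other axis.

The bench is on top of the table. Three stools sit around the table at the +y, −x, +x sides.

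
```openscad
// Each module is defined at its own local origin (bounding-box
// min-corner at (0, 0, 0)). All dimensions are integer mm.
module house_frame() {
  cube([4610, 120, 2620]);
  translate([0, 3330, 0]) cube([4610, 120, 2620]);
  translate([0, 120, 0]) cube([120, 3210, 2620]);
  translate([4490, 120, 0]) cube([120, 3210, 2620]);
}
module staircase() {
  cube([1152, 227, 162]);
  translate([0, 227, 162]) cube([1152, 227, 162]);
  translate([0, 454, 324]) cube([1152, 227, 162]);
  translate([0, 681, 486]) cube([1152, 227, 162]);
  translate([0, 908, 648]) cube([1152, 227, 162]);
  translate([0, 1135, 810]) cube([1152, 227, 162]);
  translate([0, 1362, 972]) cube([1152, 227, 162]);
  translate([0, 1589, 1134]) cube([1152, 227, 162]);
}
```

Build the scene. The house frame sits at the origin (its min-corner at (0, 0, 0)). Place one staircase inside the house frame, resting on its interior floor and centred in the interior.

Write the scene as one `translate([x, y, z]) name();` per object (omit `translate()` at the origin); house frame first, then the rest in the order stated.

house_frame();
translate([1729, 817, 0]) staircase();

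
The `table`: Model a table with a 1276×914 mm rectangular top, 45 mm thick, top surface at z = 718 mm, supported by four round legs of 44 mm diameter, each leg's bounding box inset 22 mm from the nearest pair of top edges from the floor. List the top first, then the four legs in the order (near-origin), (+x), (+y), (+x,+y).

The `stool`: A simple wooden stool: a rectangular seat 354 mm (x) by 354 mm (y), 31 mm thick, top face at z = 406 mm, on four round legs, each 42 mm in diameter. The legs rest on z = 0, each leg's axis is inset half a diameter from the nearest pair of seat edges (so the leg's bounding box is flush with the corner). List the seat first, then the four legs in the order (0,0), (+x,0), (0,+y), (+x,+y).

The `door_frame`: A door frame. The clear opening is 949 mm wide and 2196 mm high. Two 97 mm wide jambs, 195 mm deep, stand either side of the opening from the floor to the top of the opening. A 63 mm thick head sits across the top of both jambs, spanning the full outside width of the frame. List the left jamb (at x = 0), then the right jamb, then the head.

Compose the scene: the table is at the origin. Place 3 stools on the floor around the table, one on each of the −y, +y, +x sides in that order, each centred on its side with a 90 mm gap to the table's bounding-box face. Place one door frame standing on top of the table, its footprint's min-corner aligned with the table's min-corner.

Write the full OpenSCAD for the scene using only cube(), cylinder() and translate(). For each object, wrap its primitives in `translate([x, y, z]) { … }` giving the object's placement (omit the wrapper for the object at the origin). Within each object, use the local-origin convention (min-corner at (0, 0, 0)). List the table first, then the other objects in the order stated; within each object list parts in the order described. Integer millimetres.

translate([0, 0, 673]) cube([1276, 914, 45]);
translate([44, 44, 0]) cylinder(h = 673, r = 22);
translate([1232, 44, 0]) cylinder(h = 673, r = 22);
translate([44, 870, 0]) cylinder(h = 673, r = 22);
translate([1232, 870, 0]) cylinder(h = 673, r = 22);
translate([461, -444, 0]) {
  translate([0, 0, 375]) cube([354, 354, 31]);
  translate([21, 21, 0]) cylinder(h = 375, r = 21);
  translate([333, 21, 0]) cylinder(h = 375, r = 21);
  translate([21, 333, 0]) cylinder(h = 375, r = 21);
  translate([333, 333, 0]) cylinder(h = 375, r = 21);
}
translate([461, 1004, 0]) {
  translate([0, 0, 375]) cube([354, 354, 31]);
  translate([21, 21, 0]) cylinder(h = 375, r = 21);
  translate([333, 21, 0]) cylinder(h = 375, r = 21);
  translate([21, 333, 0]) cylinder(h = 375, r = 21);
  translate([333, 333, 0]) cylinder(h = 375, r = 21);
}
translate([1366, 280, 0]) {
  translate([0, 0, 375]) cube([354, 354, 31]);
  translate([21, 21, 0]) cylinder(h = 375, r = 21);
  translate([333, 21, 0]) cylinder(h = 375, r = 21);
  translate([21, 333, 0]) cylinder(h = 375, r = 21);
  translate([333, 333, 0]) cylinder(h = 375, r = 21);
}
translate([0, 0, 718]) {
  cube([97, 195, 2196]);
  translate([1046, 0, 0]) cube([97, 195, 2196]);
  translate([0, 0, 2196]) cube([1143, 195, 63]);
}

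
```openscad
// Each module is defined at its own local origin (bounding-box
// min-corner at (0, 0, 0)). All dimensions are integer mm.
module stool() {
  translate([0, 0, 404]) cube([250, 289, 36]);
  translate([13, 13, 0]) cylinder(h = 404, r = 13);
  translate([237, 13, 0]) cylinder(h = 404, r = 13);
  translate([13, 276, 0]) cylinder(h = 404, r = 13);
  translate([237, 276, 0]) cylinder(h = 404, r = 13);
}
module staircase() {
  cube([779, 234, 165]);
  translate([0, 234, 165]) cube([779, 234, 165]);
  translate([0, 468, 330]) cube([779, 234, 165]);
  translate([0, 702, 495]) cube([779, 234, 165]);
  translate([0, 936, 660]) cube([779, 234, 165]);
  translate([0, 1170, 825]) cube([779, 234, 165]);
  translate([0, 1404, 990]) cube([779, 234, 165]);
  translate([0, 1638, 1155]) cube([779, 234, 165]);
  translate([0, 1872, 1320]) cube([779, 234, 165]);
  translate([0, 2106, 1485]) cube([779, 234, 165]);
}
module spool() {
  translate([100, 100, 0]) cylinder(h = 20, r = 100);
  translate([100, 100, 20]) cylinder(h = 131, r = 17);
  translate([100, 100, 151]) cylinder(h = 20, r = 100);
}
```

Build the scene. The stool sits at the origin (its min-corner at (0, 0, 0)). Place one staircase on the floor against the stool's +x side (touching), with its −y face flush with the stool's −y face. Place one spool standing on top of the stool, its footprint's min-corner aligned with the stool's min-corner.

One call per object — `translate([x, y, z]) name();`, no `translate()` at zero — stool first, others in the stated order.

stool();
translate([250, 0, 0]) staircase();
translate([0, 0, 440]) spool();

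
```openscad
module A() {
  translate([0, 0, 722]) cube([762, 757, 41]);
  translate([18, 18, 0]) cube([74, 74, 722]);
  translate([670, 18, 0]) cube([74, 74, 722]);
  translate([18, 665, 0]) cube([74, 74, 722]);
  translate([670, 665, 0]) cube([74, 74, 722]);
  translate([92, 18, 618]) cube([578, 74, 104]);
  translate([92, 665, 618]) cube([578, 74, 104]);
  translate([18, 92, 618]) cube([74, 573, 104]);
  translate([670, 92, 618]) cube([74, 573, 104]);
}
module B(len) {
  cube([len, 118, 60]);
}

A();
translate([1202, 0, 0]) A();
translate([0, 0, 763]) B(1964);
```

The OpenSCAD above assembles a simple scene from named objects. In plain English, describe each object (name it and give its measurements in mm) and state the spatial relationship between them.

A is a rectangular dining table. The top is 762×757×41 mm with its upper surface at z = 763 mm. It stands on four 74×74 mm square legs, each inset 18 mm from the nearest pair of top edges, running from the floor to the underside of the top. Four apron rails, 74 mm thick and 104 mm tall, run between adjacent legs with their top edges flush with the underside of the top and their outer faces flush with the legs' outer faces.

B is a rectangular beam 1964 mm long (x), 118 mm deep (y), 60 mm thick (z).

The beam spans the tops of two tables placed 440 mm apart, resting at z = 763 mm.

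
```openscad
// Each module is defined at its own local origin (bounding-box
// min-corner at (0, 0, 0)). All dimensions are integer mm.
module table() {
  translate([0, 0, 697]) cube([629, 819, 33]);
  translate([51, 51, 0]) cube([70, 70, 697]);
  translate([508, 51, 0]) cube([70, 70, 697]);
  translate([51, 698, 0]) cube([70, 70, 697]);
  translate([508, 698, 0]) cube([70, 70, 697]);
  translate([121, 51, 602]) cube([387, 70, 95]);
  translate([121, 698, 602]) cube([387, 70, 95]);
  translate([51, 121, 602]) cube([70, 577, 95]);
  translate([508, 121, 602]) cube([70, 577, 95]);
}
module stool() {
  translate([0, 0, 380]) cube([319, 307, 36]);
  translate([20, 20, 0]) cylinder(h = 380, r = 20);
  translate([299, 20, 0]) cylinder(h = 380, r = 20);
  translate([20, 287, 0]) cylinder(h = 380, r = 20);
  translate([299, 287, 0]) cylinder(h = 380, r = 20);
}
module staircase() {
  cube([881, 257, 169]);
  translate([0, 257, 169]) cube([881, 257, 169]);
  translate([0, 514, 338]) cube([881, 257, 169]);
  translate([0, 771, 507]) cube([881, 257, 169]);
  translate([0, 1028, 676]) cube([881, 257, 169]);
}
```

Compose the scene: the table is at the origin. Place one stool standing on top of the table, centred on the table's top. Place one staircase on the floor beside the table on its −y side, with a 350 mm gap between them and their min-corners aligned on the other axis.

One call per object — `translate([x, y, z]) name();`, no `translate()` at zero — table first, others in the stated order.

table();
translate([155, 256, 730]) stool();
translate([0, -1635, 0]) staircase();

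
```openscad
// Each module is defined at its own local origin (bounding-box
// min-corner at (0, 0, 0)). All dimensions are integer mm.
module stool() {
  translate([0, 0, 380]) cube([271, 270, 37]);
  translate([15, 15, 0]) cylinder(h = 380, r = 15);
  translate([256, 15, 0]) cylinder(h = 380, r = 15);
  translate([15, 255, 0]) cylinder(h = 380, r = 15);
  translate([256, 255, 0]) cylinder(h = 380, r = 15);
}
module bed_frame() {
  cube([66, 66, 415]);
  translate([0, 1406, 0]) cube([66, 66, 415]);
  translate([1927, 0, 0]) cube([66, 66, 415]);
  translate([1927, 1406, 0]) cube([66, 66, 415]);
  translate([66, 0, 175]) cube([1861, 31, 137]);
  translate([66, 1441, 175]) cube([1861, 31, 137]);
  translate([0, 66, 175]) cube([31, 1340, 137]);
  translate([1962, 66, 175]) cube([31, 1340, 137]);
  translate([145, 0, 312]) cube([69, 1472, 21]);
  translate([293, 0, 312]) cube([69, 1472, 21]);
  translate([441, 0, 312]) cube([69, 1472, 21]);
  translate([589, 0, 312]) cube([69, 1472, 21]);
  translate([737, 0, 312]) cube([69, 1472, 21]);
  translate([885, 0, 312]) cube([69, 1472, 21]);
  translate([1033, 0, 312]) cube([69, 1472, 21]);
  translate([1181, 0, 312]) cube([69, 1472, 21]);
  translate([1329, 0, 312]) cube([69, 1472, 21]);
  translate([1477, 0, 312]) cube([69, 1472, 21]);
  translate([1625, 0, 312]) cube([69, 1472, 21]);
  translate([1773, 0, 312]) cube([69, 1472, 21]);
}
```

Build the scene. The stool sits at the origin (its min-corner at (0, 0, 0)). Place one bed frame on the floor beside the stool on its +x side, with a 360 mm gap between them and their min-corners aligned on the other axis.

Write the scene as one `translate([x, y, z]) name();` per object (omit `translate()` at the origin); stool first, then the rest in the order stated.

stool();
translate([631, 0, 0]) bed_frame();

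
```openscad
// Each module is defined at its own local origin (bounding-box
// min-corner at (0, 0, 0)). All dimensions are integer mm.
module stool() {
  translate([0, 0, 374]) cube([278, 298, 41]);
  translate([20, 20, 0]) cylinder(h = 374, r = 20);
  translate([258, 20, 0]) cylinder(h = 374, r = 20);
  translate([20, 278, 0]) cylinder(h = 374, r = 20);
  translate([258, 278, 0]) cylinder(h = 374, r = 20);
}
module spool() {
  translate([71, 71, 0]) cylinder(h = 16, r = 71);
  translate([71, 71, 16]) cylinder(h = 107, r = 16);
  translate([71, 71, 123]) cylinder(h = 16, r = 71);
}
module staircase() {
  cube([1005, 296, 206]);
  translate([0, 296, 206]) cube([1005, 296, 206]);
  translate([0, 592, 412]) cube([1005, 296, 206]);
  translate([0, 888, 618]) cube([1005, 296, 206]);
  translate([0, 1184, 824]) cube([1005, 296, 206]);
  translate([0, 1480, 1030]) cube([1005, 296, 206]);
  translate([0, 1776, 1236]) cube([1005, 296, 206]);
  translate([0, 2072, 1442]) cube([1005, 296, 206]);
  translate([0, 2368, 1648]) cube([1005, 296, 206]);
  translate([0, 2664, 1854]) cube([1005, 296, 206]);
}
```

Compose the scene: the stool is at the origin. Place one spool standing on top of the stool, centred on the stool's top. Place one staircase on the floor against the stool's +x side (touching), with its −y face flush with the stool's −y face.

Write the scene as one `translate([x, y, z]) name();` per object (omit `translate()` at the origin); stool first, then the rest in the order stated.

stool();
translate([68, 78, 415]) spool();
translate([278, 0, 0]) staircase();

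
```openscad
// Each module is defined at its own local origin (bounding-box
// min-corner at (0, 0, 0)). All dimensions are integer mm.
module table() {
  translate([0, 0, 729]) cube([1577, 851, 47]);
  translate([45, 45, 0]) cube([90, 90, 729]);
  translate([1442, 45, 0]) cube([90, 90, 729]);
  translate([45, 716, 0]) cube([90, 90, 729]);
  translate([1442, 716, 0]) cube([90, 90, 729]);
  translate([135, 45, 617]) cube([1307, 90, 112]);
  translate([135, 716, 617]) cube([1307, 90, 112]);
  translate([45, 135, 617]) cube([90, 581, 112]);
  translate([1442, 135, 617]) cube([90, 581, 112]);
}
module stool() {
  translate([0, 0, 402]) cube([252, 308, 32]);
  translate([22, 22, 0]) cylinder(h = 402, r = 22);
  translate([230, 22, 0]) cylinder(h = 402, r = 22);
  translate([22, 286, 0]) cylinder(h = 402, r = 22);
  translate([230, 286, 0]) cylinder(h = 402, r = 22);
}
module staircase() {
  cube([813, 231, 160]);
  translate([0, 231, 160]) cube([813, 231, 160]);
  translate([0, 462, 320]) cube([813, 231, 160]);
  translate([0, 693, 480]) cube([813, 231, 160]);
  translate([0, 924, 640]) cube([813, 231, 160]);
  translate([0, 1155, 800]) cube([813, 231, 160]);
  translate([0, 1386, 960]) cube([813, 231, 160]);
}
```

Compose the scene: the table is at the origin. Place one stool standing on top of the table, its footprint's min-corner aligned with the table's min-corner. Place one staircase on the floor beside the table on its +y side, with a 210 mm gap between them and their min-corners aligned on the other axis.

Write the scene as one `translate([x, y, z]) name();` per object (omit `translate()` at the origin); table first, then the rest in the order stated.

table();
translate([0, 0, 776]) stool();
translate([0, 1061, 0]) staircase();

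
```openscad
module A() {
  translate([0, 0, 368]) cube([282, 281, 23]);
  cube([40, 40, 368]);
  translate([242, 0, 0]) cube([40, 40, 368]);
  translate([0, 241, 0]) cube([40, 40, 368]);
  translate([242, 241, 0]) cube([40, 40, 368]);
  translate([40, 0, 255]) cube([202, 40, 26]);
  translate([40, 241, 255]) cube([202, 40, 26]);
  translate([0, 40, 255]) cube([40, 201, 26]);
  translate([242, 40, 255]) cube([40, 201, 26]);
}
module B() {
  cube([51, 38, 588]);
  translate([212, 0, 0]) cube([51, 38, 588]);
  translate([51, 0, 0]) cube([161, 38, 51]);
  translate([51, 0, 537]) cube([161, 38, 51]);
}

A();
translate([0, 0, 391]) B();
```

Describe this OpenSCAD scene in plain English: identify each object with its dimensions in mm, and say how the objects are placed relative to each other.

A is a simple wooden stool: a rectangular seat 282 mm (x) by 281 mm (y), 23 mm thick, top face at z = 391 mm, on four square legs, each 40×40 mm in cross-section. The legs rest on z = 0, each flush with a corner of the seat. Four stretchers, 40 mm wide and 26 mm tall, connect adjacent legs with their undersides at z = 255 mm, each running between the inner faces of the legs it joins and aligned with the legs' outer faces on the other axis.

B is a picture frame with a 161×486 mm rectangular opening (x by z) and a uniform 51 mm border on every side. Frame depth is 38 mm along y. It is built from two vertical stiles running the full outside height and two horizontal rails spanning the gap between the stiles.

The picture frame is on top of the stool.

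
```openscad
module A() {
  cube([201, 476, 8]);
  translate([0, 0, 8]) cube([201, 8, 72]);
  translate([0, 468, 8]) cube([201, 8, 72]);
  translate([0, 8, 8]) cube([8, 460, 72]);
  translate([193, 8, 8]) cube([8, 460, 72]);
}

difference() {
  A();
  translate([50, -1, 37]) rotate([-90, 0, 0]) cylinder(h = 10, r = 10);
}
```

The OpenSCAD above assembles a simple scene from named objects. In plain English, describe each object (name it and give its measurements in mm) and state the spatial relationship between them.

A is an open storage box with external size 201×476×80 mm and wall thickness 8 mm (the base is also 8 mm thick). The base covers the whole footprint; the four walls stand on the base, with the y-facing walls full-width and the x-facing walls fitting between their inner faces.

The open box has a circular hole of radius 10 mm through its front wall, centred at (x = 50, z = 37).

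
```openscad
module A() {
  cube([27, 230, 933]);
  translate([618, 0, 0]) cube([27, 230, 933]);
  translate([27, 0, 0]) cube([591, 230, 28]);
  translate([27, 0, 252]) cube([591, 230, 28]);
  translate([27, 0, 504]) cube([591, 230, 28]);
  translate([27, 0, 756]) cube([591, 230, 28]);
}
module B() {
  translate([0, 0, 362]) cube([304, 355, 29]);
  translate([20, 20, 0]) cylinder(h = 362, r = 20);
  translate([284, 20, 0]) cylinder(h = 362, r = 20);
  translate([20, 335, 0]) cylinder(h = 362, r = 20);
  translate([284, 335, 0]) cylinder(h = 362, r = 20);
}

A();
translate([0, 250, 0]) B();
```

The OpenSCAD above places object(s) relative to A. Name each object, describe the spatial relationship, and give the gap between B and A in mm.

A is a bookshelf. B is a stool. The stool is on the floor beside the bookshelf on its +y side. The gap between the stool and the bookshelf is 20 mm.

The stool's nearest face is 20 mm from the bookshelf's +y face.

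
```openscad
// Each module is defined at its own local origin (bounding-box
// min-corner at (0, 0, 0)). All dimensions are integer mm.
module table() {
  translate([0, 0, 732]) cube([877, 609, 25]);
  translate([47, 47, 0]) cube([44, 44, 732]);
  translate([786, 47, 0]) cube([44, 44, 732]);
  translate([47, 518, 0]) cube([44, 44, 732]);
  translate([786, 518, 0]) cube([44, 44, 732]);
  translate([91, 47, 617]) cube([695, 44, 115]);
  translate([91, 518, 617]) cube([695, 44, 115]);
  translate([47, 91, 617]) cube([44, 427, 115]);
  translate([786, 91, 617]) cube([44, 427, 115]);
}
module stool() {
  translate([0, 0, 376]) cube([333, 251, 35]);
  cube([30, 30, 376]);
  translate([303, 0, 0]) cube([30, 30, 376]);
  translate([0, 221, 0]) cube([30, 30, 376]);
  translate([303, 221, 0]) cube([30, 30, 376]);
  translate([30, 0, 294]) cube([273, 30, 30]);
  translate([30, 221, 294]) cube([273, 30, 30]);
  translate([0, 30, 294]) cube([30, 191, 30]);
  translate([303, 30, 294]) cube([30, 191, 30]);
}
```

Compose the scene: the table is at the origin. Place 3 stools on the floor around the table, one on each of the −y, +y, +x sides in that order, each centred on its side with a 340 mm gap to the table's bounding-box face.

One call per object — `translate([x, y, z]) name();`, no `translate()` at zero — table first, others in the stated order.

table();
translate([272, -591, 0]) stool();
translate([272, 949, 0]) stool();
translate([1217, 179, 0]) stool();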